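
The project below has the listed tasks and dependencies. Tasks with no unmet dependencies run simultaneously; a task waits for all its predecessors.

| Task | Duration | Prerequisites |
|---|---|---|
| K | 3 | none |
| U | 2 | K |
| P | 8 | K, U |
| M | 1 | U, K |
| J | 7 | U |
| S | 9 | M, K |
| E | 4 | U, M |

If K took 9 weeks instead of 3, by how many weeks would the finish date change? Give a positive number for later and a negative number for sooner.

The binding path is K→U→M→S = 3+2+1+9 = 15; finish at 15 weeks.
K lies on that path, so at 9 weeks the path becomes 21 weeks.
That remains the longest chain; total 21 weeks.
Change in finish: 21 − 15 = +6 weeks.

6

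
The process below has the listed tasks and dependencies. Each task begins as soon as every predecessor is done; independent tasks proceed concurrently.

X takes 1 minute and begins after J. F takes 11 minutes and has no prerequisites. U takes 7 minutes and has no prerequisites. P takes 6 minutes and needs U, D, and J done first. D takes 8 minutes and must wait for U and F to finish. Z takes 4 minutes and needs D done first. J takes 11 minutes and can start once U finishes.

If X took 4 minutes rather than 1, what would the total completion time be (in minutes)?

As given, the longest chain is F→D→P = 11+8+6 = 25, so the finish is 25 minutes.
X has 6 minutes of float (longest path through it is 19).
The critical path is still F→D→P; finish is now 25 minutes.

25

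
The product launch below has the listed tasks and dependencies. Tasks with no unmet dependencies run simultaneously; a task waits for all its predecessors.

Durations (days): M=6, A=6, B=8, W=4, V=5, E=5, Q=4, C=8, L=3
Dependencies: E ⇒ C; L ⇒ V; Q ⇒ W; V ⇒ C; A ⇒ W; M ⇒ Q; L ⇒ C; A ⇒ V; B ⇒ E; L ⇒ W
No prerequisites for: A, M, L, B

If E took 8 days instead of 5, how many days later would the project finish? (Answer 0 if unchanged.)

3

The binding path is B→E→C = 8+5+8 = 21; finish at 21 days.
E is on the critical path; changing it to 8 makes that path 24 days.
No other chain overtakes it, so the finish is 24 days.
Change in finish: 24 − 21 = +3 days.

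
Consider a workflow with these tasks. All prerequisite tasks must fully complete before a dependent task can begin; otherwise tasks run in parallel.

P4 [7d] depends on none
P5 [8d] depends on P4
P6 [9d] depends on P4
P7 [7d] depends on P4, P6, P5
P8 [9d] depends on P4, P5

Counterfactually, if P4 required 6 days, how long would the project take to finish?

Actual critical path: P4→P5→P8 = 7+8+9 = 24 ⇒ 24 days.
Since P4 is critical, the -1 change carries straight to that chain (now 23 days).
That remains the longest chain; total 23 days.

23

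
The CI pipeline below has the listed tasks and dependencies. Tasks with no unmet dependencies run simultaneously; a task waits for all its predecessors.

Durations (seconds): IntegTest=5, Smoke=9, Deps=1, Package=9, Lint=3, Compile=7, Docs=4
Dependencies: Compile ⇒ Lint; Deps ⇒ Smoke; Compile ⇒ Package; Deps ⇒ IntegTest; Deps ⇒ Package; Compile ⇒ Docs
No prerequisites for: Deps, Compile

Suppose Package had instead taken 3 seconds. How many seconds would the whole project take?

Baseline: Compile→Package = 7+9 = 16 → 16 seconds.
Package lies on that path, so at 3 seconds the path becomes 10 seconds.
New critical path: Compile→Docs = 7+4 = 11 ⇒ 11 seconds.

11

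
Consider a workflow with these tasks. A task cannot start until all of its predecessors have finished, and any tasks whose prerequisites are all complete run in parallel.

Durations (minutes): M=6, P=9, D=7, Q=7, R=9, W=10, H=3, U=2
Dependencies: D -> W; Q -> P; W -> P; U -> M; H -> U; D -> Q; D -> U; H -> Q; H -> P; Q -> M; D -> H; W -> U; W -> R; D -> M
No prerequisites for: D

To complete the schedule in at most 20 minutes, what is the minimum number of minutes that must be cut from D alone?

Current finish: 26 minutes; target: 20.
D is on every critical path, so each minute cut from D cuts the finish by one (this holds down to a finish of 20).
Need 26 − 20 = 6 minutes off D → D becomes 1 minute, finish becomes 20.

6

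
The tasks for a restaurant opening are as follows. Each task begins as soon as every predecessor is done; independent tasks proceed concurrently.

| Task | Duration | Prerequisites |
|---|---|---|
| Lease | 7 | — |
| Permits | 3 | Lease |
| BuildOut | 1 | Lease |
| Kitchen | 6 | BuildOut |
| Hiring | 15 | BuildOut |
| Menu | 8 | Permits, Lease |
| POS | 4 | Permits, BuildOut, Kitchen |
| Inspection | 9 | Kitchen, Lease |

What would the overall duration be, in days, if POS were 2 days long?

Actual critical path: Lease→BuildOut→Kitchen→Inspection = 7+1+6+9 = 23 ⇒ 23 days.
POS has 5 days of float (longest path through it is 18).
No other chain overtakes it, so the finish is 23 days.

23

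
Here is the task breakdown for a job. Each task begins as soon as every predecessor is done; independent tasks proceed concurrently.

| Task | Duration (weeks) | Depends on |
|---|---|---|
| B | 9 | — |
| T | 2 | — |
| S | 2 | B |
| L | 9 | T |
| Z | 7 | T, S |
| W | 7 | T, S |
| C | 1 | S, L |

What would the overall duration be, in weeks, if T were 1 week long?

Baseline: B→S→Z = 9+2+7 = 18 → 18 weeks.
T is off the critical path — its longest chain is 12 weeks, giving 6 of slack.
No other chain overtakes it, so the finish is 18 weeks.

18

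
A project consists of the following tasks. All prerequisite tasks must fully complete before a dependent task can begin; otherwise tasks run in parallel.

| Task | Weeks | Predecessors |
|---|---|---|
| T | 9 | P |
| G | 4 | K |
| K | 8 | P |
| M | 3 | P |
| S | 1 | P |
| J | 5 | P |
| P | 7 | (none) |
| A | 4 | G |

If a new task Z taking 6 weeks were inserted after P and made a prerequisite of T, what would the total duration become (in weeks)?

Originally the schedule takes 23 weeks.
With Z inserted, T now waits for max(P, Z).
New critical path: P→K→G→A = 7+8+4+4 = 23 ⇒ 23 weeks.

23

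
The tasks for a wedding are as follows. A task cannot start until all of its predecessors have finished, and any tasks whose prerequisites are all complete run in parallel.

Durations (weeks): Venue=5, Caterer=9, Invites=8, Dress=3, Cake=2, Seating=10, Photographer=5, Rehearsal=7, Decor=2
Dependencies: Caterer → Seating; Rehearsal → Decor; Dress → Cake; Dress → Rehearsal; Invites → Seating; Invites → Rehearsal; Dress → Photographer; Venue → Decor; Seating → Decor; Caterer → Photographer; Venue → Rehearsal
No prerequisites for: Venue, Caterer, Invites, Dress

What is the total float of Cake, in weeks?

16

Caterer→Seating→Decor = 9+10+2 = 21 sets the makespan at 21 weeks.
Longest path through Cake: 5 weeks (earliest finish 5, latest finish 21).
Slack of Cake = 19 − 3 = 16 weeks.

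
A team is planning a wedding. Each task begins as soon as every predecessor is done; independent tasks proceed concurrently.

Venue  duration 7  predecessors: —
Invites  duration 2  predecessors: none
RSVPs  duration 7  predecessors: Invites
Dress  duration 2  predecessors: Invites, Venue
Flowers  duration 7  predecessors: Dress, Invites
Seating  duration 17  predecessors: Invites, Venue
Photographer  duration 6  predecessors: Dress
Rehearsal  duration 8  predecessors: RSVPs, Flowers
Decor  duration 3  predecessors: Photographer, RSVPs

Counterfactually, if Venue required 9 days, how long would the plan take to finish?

26

Critical path before the change: Venue→Dress→Flowers→Rehearsal = 7+2+7+8 = 24 giving 24 days.
Since Venue is critical, the +2 change carries straight to that chain (now 26 days).
No other chain overtakes it, so the finish is 26 days.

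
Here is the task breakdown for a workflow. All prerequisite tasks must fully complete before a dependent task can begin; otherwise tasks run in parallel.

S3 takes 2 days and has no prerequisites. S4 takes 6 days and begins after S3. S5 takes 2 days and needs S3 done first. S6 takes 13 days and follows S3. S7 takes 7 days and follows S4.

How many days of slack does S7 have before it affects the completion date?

0

The longest chain is S3→S4→S7 = 2+6+7 = 15; overall finish 15 days.
The longest chain containing S7 totals 15 days.
So S7 can slip 15 − 15 = 0 days.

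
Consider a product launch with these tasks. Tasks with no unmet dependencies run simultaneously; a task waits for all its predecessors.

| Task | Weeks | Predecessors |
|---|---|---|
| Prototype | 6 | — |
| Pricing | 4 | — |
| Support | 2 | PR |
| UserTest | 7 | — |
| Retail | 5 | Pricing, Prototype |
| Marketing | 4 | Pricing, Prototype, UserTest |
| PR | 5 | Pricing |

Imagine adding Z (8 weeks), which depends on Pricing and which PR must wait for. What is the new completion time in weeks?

19

Originally the product launch takes 11 weeks.
With Z inserted, PR now waits for max(Pricing, Z).
New critical path: Pricing→Z→PR→Support = 4+8+5+2 = 19 ⇒ 19 weeks.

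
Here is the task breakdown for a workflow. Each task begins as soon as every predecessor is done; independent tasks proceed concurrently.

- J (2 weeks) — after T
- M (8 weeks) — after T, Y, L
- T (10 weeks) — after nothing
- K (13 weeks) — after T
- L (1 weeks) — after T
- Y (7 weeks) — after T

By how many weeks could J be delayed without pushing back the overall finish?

Critical path: T→Y→M = 10+7+8 = 25, so the finish is 25 weeks.
Longest path through J: 12 weeks (earliest finish 12, latest finish 25).
So J can slip 25 − 12 = 13 weeks.

13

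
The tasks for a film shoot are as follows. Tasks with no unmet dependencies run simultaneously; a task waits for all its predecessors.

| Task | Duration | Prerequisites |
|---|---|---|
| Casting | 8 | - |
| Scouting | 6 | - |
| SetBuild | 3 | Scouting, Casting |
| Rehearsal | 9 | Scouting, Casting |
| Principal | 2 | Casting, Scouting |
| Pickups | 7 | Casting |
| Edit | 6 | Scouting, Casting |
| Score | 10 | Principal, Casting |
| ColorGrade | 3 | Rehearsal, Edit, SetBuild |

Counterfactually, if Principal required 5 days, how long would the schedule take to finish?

Actual critical path: Casting→Principal→Score = 8+2+10 = 20 ⇒ 20 days.
Principal is on the critical path; changing it to 5 makes that path 23 days.
That remains the longest chain; total 23 days.

23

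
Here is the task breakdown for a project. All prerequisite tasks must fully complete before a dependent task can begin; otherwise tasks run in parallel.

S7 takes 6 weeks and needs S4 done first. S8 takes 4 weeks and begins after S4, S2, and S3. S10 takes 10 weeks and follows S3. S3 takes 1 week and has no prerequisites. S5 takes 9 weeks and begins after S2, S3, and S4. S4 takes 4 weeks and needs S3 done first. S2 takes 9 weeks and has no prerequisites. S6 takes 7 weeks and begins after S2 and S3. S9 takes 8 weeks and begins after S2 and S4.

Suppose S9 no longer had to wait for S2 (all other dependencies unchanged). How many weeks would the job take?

18

Before: longest chain S2→S5 = 9+9 = 18, finish 18.
Without S2→S9, S9's earliest start moves from 9 to 5.
The longest chain is now S2→S5 = 9+9 = 18, so the job takes 18 weeks.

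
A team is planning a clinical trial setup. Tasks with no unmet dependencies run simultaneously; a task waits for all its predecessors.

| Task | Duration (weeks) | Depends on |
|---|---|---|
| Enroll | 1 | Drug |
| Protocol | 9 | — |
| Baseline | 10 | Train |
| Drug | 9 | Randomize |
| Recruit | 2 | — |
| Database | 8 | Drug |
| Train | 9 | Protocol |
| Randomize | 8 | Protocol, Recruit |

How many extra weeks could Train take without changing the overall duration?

The longest chain is Protocol→Randomize→Drug→Database = 9+8+9+8 = 34; overall finish 34 weeks.
Longest path through Train: 28 weeks (earliest finish 18, latest finish 24).
Float = 34 − 28 = 6.

6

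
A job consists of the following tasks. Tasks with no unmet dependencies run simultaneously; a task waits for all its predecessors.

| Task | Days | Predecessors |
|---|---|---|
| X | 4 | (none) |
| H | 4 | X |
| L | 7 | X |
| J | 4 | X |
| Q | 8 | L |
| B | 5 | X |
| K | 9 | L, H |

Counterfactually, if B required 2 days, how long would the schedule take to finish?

20

The binding path is X→L→K = 4+7+9 = 20; finish at 20 days.
B is off the critical path — its longest chain is 9 days, giving 11 of slack.
The critical path is still X→L→K; finish is now 20 days.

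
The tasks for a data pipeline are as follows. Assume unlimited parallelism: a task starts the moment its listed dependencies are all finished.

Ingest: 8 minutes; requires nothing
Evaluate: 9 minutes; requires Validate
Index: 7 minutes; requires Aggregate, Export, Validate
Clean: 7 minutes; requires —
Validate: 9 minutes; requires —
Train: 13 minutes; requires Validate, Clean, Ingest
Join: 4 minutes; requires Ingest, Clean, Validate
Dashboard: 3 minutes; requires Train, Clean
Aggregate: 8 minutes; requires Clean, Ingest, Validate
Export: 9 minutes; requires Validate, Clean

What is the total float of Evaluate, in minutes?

Validate→Train→Dashboard = 9+13+3 = 25 sets the makespan at 25 minutes.
The longest chain containing Evaluate totals 18 minutes.
Slack of Evaluate = 16 − 9 = 7 minutes.

7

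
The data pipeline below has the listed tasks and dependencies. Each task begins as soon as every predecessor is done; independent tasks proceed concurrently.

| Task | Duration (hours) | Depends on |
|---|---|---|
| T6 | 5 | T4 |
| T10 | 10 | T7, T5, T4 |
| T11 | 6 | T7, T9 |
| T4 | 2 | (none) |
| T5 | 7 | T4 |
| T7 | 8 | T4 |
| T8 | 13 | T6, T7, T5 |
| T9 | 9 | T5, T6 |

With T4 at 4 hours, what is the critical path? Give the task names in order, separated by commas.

T4, T5, T9, T11

Baseline: T4→T5→T9→T11 = 2+7+9+6 = 24 → 24 hours.
T4 lies on that path, so at 4 hours the path becomes 26 hours.
No other chain overtakes it, so the finish is 26 hours.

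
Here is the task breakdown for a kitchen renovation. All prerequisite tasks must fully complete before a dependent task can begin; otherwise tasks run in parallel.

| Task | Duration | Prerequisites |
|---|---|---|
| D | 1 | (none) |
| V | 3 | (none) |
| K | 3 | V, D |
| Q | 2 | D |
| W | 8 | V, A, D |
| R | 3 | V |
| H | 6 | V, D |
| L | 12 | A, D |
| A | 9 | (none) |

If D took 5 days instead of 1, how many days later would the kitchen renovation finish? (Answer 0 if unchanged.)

0

Baseline: A→L = 9+12 = 21 → 21 days.
The longest path through D is only 13 days, so D has float 8.
That remains the longest chain; total 21 days.
Change in finish: 21 − 21 = +0 days.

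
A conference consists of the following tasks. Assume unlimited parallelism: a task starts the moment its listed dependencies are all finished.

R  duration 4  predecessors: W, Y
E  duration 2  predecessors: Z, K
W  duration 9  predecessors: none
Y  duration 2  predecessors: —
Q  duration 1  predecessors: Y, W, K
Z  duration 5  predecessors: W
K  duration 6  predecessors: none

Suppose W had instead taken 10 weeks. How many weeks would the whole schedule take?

17

Baseline: W→Z→E = 9+5+2 = 16 → 16 weeks.
W is on the critical path; changing it to 10 makes that path 17 weeks.
No other chain overtakes it, so the finish is 17 weeks.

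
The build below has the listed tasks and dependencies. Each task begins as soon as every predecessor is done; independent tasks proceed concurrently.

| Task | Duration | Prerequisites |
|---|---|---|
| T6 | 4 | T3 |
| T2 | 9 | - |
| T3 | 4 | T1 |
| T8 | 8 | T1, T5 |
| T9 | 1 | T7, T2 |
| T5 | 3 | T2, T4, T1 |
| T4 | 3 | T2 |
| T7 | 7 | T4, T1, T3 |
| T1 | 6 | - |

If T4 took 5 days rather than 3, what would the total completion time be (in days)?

25

The binding path is T2→T4→T5→T8 = 9+3+3+8 = 23; finish at 23 days.
T4 is on the critical path; changing it to 5 makes that path 25 days.
That remains the longest chain; total 25 days.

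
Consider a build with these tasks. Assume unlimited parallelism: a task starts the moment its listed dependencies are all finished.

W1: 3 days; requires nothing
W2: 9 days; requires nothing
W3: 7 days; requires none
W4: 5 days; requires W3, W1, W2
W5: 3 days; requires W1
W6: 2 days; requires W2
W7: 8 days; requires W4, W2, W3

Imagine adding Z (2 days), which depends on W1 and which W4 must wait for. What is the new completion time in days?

22

Originally the job takes 22 days.
With Z inserted, W4 now waits for max(W3, W1, W2, Z).
New critical path: W2→W4→W7 = 9+5+8 = 22 ⇒ 22 days.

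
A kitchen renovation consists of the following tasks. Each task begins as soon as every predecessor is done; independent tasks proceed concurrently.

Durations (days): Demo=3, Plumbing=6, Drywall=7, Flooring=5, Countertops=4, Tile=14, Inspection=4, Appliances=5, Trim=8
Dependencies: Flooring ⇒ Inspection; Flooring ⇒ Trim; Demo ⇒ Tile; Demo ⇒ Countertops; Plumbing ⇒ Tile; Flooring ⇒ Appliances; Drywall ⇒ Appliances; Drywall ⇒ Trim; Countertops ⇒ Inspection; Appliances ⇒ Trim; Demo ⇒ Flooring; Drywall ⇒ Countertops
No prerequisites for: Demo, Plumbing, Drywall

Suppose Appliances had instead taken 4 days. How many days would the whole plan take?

20

The binding path is Demo→Flooring→Appliances→Trim = 3+5+5+8 = 21; finish at 21 days.
Appliances is on the critical path; changing it to 4 makes that path 20 days.
No other chain overtakes it, so the finish is 20 days.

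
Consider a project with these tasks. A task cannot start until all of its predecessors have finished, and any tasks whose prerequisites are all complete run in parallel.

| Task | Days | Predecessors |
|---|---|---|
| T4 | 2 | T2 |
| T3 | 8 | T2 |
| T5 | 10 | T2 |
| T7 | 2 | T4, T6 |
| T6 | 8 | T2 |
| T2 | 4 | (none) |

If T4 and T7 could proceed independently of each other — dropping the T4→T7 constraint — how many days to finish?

14

Before: longest chain T2→T5 = 4+10 = 14, finish 14.
Dropping T4→T7 doesn't change T7's earliest start (12); another predecessor still binds.
The longest chain is now T2→T5 = 4+10 = 14, so the schedule takes 14 days.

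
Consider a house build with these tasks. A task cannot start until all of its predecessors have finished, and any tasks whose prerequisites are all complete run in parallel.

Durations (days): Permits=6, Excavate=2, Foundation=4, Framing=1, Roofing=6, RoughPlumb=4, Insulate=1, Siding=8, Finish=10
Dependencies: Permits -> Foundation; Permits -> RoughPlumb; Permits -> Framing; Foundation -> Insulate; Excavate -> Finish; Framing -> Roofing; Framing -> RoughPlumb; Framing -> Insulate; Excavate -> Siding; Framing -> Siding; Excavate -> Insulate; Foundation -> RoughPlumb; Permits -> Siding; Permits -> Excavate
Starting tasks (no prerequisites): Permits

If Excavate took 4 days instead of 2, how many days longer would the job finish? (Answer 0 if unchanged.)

2

The binding path is Permits→Excavate→Finish = 6+2+10 = 18; finish at 18 days.
Excavate is on the critical path; changing it to 4 makes that path 20 days.
That remains the longest chain; total 20 days.
Change in finish: 20 − 18 = +2 days.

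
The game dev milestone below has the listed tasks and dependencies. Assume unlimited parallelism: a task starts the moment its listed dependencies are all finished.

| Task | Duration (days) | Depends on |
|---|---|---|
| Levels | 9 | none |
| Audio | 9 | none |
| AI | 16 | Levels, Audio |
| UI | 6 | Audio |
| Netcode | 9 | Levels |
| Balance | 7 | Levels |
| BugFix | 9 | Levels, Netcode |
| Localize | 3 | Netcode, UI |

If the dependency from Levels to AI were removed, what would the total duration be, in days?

Before: longest chain Levels→Netcode→BugFix = 9+9+9 = 27, finish 27.
Dropping Levels→AI doesn't change AI's earliest start (9); another predecessor still binds.
New critical path: Levels→Netcode→BugFix = 9+9+9 = 27 ⇒ 27 days.

27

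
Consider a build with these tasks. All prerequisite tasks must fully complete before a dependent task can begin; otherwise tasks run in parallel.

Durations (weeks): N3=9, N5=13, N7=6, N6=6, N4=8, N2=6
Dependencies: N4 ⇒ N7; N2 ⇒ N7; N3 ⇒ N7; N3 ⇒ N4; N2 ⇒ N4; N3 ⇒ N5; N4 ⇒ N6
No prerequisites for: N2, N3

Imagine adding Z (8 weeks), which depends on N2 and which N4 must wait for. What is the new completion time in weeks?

28

Originally the project takes 23 weeks.
With Z inserted, N4 now waits for max(N3, N2, Z).
New critical path: N2→Z→N4→N6 = 6+8+8+6 = 28 ⇒ 28 weeks.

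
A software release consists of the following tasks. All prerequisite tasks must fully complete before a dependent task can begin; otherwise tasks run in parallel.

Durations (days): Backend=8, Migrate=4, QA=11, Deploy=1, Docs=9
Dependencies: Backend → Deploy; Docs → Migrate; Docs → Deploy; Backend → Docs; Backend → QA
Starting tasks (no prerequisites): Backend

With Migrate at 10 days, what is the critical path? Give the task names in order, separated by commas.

Baseline: Backend→Docs→Migrate = 8+9+4 = 21 → 21 days.
Since Migrate is critical, the +6 change carries straight to that chain (now 27 days).
The critical path is still Backend→Docs→Migrate; finish is now 27 days.

Backend, Docs, Migrate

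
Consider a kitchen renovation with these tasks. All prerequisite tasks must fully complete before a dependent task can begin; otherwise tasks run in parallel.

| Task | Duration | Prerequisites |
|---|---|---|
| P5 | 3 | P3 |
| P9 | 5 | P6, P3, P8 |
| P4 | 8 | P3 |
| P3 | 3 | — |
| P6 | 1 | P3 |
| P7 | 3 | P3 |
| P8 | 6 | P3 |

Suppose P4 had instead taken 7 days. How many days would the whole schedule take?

14

As given, the longest chain is P3→P8→P9 = 3+6+5 = 14, so the finish is 14 days.
The longest path through P4 is only 11 days, so P4 has float 3.
That remains the longest chain; total 14 days.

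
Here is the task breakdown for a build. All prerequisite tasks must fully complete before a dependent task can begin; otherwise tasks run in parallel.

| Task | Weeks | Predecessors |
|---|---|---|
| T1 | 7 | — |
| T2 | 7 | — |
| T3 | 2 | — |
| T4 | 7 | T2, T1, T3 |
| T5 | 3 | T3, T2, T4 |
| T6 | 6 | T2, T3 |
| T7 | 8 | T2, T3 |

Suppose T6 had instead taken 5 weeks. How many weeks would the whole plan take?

17

The binding path is T1→T4→T5 = 7+7+3 = 17; finish at 17 weeks.
T6 is off the critical path — its longest chain is 13 weeks, giving 4 of slack.
The critical path is still T1→T4→T5; finish is now 17 weeks.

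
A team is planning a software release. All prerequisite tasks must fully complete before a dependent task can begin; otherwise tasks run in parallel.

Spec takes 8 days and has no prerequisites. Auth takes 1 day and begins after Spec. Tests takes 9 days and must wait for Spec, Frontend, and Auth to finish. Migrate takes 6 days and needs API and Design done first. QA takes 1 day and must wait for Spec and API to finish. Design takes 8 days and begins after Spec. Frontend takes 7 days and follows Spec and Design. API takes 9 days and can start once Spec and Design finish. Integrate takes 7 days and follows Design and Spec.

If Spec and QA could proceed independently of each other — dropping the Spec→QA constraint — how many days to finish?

32

With the dependency in place, Spec→Design→Frontend→Tests = 8+8+7+9 = 32 sets the finish at 32 days.
Dropping Spec→QA doesn't change QA's earliest start (25); another predecessor still binds.
After: Spec→Design→Frontend→Tests = 8+8+7+9 = 32 → 32 days.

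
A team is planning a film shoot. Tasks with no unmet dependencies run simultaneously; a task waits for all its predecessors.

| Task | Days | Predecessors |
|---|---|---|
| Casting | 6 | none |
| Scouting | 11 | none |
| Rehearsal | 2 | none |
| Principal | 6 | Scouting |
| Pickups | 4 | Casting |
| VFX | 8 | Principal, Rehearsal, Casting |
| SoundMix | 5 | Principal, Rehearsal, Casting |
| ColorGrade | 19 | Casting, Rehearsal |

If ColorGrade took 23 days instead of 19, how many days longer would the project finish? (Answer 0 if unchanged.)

The binding path is Casting→ColorGrade = 6+19 = 25; finish at 25 days.
ColorGrade is on the critical path; changing it to 23 makes that path 29 days.
No other chain overtakes it, so the finish is 29 days.
Change in finish: 29 − 25 = +4 days.

4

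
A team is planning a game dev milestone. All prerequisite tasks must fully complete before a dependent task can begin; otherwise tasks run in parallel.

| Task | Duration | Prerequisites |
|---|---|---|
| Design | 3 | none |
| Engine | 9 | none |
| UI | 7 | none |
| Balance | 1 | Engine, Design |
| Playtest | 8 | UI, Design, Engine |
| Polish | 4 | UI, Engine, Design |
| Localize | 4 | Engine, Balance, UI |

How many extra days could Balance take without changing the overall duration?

The longest chain is Engine→Playtest = 9+8 = 17; overall finish 17 days.
Balance finishes as early as 10 and must finish by 13.
Float = 17 − 14 = 3.

3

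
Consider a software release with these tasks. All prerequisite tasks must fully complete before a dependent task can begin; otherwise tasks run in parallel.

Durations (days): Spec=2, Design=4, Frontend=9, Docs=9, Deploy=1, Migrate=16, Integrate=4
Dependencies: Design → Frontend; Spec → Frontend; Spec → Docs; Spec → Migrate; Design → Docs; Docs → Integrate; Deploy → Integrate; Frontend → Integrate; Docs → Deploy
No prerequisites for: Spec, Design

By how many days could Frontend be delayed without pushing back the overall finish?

1

The longest chain is Spec→Migrate = 2+16 = 18; overall finish 18 days.
Longest path through Frontend: 17 days (earliest finish 13, latest finish 14).
Slack of Frontend = 5 − 4 = 1 day.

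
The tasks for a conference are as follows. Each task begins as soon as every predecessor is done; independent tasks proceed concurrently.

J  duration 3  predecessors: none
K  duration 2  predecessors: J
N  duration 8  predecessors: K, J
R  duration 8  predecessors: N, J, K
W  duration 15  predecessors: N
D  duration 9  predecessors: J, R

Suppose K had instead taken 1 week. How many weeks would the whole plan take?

29

Critical path before the change: J→K→N→R→D = 3+2+8+8+9 = 30 giving 30 weeks.
Since K is critical, the -1 change carries straight to that chain (now 29 weeks).
The critical path is still J→K→N→R→D; finish is now 29 weeks.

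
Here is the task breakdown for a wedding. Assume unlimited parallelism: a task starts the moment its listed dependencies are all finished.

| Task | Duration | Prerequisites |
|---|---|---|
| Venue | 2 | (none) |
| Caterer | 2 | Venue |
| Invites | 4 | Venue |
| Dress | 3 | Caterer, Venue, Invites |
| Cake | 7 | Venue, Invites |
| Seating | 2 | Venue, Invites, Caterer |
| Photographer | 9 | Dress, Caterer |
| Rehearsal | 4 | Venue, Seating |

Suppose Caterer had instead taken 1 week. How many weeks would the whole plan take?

Actual critical path: Venue→Invites→Dress→Photographer = 2+4+3+9 = 18 ⇒ 18 weeks.
The longest path through Caterer is only 16 weeks, so Caterer has float 2.
That remains the longest chain; total 18 weeks.

18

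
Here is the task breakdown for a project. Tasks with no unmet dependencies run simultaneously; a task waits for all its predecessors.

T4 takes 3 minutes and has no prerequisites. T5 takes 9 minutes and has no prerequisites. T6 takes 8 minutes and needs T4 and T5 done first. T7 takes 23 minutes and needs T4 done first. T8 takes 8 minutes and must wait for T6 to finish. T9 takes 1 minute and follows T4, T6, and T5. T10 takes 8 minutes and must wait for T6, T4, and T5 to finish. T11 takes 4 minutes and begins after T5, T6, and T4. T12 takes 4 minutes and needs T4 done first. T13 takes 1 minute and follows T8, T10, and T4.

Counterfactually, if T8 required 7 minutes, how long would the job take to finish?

Critical path before the change: T5→T6→T8→T13 = 9+8+8+1 = 26 giving 26 minutes.
T8 is on the critical path; changing it to 7 makes that path 25 minutes.
The binding chain switches to T4→T7 = 3+23 = 26; finish 26 minutes.

26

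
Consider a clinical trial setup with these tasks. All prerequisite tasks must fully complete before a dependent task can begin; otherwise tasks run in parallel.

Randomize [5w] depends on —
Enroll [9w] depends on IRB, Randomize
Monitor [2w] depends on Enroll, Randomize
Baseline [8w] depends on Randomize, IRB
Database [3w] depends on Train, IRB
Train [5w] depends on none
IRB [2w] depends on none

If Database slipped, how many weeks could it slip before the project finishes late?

8

Critical path: Randomize→Enroll→Monitor = 5+9+2 = 16, so the finish is 16 weeks.
The longest chain containing Database totals 8 weeks.
Float = 16 − 8 = 8.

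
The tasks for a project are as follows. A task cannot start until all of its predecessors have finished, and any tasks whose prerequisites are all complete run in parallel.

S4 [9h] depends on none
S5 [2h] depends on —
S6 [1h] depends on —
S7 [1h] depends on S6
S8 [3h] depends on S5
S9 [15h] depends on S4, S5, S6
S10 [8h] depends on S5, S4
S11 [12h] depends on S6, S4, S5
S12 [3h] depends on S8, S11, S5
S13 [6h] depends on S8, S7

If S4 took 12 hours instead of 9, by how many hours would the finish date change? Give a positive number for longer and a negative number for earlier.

3

Actual critical path: S4→S9 = 9+15 = 24 ⇒ 24 hours.
Since S4 is critical, the +3 change carries straight to that chain (now 27 hours).
That remains the longest chain; total 27 hours.
Change in finish: 27 − 24 = +3 hours.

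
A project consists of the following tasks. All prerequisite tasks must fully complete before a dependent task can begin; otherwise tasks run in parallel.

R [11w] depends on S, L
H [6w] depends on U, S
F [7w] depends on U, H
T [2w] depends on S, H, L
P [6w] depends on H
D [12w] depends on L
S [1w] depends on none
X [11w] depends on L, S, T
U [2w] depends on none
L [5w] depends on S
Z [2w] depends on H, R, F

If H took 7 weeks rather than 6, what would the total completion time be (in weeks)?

22

Actual critical path: U→H→T→X = 2+6+2+11 = 21 ⇒ 21 weeks.
Since H is critical, the +1 change carries straight to that chain (now 22 weeks).
No other chain overtakes it, so the finish is 22 weeks.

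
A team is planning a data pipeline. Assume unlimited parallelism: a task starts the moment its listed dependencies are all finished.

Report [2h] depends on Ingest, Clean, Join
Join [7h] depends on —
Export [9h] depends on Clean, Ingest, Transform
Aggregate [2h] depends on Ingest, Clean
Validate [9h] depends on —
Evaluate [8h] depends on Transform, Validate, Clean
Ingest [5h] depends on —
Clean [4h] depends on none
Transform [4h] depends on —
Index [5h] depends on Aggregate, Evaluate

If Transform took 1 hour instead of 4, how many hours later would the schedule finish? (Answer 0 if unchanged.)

As given, the longest chain is Validate→Evaluate→Index = 9+8+5 = 22, so the finish is 22 hours.
Transform has 5 hours of float (longest path through it is 17).
No other chain overtakes it, so the finish is 22 hours.
Change in finish: 22 − 22 = +0 hours.

0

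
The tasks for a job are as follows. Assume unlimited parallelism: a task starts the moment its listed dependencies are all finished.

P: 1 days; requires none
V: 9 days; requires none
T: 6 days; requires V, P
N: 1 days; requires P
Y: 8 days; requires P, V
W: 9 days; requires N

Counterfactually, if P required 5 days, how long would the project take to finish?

17

Critical path before the change: V→Y = 9+8 = 17 giving 17 days.
The longest path through P is only 11 days, so P has float 6.
The critical path is still V→Y; finish is now 17 days.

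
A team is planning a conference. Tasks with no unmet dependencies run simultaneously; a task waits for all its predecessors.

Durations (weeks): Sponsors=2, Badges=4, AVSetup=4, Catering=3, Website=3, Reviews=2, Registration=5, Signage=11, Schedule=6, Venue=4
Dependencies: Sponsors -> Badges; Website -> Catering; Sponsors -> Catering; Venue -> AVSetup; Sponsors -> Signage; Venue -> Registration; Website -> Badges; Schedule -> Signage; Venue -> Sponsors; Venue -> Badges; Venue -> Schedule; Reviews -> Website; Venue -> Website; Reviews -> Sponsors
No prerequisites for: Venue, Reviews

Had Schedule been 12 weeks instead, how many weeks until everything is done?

27

The binding path is Venue→Schedule→Signage = 4+6+11 = 21; finish at 21 weeks.
Schedule is on the critical path; changing it to 12 makes that path 27 weeks.
No other chain overtakes it, so the finish is 27 weeks.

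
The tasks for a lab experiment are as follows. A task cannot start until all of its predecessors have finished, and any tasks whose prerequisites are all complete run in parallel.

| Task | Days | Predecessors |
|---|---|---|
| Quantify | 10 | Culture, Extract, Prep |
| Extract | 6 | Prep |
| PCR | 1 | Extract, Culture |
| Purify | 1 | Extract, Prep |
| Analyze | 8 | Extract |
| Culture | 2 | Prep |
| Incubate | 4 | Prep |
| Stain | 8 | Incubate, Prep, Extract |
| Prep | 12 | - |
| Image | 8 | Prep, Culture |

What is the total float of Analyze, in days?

2

The longest chain is Prep→Extract→Quantify = 12+6+10 = 28; overall finish 28 days.
Longest path through Analyze: 26 days (earliest finish 26, latest finish 28).
So Analyze can slip 28 − 26 = 2 days.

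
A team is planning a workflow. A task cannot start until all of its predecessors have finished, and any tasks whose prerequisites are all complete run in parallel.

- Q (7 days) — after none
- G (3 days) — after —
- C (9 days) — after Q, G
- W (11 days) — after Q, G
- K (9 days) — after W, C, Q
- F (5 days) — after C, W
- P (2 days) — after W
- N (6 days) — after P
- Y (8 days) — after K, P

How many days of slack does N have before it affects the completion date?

9

The longest chain is Q→W→K→Y = 7+11+9+8 = 35; overall finish 35 days.
N finishes as early as 26 and must finish by 35.
So N can slip 35 − 26 = 9 days.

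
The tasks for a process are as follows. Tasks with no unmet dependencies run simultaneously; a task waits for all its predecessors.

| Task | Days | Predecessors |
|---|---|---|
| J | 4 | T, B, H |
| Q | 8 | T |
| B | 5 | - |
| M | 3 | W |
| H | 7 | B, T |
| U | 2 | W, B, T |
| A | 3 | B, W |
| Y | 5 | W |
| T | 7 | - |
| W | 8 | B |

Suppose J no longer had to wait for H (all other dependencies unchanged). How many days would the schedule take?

18

Before: longest chain T→H→J = 7+7+4 = 18, finish 18.
Without H→J, J's earliest start moves from 14 to 7.
After: B→W→Y = 5+8+5 = 18 → 18 days.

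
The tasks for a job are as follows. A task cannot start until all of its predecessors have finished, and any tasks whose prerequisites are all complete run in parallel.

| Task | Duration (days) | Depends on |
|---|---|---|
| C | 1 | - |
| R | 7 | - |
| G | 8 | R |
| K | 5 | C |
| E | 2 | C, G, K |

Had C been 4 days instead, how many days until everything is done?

17

The binding path is R→G→E = 7+8+2 = 17; finish at 17 days.
C has 9 days of float (longest path through it is 8).
No other chain overtakes it, so the finish is 17 days.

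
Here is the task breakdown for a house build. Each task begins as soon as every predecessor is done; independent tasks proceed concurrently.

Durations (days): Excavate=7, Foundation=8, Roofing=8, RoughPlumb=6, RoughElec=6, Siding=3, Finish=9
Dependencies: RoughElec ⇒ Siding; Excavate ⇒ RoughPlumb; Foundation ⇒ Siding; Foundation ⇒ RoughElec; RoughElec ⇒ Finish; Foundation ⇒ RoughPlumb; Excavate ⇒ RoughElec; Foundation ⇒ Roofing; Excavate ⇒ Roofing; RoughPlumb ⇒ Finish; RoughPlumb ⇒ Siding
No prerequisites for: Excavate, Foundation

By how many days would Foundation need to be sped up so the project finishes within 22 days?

Current finish: 23 days; target: 22.
Foundation is on every critical path, so each day cut from Foundation cuts the finish by one (this holds down to a finish of 22).
Need 23 − 22 = 1 day off Foundation → Foundation becomes 7 days, finish becomes 22.

1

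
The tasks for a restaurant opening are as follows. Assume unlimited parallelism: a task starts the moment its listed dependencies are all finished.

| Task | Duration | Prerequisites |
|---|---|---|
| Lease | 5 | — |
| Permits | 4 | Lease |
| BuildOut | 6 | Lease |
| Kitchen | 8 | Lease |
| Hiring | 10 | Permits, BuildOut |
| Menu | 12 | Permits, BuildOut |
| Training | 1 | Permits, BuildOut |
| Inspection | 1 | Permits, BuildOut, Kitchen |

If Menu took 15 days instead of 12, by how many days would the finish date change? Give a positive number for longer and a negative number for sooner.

Baseline: Lease→BuildOut→Menu = 5+6+12 = 23 → 23 days.
Menu is on the critical path; changing it to 15 makes that path 26 days.
No other chain overtakes it, so the finish is 26 days.
Change in finish: 26 − 23 = +3 days.

3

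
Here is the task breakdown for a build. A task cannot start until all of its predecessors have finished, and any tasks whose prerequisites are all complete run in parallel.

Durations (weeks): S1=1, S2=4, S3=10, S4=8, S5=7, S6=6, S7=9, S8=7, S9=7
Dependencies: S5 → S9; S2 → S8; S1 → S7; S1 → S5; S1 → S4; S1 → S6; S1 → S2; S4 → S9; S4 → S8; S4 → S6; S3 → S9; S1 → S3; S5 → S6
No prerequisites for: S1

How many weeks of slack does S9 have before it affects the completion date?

0

The longest chain is S1→S3→S9 = 1+10+7 = 18; overall finish 18 weeks.
S9 finishes as early as 18 and must finish by 18.
So S9 can slip 18 − 18 = 0 weeks.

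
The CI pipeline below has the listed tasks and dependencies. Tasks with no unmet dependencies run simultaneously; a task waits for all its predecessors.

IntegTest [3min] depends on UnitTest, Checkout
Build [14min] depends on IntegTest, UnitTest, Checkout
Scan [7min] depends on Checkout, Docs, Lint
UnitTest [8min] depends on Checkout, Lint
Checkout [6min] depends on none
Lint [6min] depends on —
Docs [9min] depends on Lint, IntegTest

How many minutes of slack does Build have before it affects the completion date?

Checkout→UnitTest→IntegTest→Docs→Scan = 6+8+3+9+7 = 33 sets the makespan at 33 minutes.
Longest path through Build: 31 minutes (earliest finish 31, latest finish 33).
Float = 33 − 31 = 2.

2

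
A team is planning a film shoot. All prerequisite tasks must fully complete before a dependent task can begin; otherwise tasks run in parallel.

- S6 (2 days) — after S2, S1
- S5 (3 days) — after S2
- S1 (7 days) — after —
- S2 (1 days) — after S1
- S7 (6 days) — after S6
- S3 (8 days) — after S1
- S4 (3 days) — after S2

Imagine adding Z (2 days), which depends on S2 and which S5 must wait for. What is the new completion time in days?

Originally the project takes 16 days.
With Z inserted, S5 now waits for max(S2, Z).
New critical path: S1→S2→S6→S7 = 7+1+2+6 = 16 ⇒ 16 days.

16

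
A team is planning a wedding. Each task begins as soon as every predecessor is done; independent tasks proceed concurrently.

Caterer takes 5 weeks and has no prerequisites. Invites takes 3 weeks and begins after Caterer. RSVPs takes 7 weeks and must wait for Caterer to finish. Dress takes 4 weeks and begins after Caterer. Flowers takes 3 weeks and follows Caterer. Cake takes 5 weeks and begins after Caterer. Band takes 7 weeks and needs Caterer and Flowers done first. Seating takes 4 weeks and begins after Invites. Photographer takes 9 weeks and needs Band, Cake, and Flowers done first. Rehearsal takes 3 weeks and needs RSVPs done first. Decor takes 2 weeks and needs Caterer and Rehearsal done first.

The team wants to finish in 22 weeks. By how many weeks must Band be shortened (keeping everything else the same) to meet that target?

Current finish: 24 weeks; target: 22.
Band is on every critical path, so each week cut from Band cuts the finish by one (this holds down to a finish of 19).
Need 24 − 22 = 2 weeks off Band → Band becomes 5 weeks, finish becomes 22.

2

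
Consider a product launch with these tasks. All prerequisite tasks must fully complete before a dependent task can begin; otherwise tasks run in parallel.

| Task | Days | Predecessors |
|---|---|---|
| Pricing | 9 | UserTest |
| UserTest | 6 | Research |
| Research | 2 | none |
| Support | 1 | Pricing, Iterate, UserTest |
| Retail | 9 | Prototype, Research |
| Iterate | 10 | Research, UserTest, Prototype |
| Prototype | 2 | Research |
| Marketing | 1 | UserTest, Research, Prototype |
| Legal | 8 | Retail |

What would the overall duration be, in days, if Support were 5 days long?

Actual critical path: Research→Prototype→Retail→Legal = 2+2+9+8 = 21 ⇒ 21 days.
Support has 2 days of float (longest path through it is 19).
The binding chain switches to Research→UserTest→Iterate→Support = 2+6+10+5 = 23; finish 23 days.

23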